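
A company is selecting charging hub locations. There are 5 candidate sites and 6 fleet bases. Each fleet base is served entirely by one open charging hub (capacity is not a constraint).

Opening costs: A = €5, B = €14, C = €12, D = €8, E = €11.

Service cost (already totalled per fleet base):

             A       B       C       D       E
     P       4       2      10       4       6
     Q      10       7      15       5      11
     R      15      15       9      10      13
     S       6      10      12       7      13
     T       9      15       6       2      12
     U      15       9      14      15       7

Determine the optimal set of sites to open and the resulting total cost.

Open D only; minimum total cost 51.

For any fixed open set, each fleet base goes to its cheapest open site; total = fixed + service.
{D}: P→D 4, Q→D 5, R→D 10, S→D 7, T→D 2, U→D 15. Service 43; fixed 8; total 51.
{D, E}: service 35 + fixed 19 = 54
{A, D}: service 42 + fixed 13 = 55
{A, B, C, D, E}: service 31 + fixed 50 = 81
No other subset beats 51.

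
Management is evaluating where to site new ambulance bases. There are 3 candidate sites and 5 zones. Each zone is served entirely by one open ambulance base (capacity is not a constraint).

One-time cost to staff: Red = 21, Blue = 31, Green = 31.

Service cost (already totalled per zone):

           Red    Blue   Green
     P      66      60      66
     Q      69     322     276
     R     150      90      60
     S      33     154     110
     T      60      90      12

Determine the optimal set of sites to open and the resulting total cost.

Open Red and Green; minimum total cost 292.

For any fixed open set, each zone goes to its cheapest open site; total = fixed + service.
{Red, Green}: P→Red 66, Q→Red 69, R→Green 60, S→Red 33, T→Green 12. Service 240; fixed 52; total 292.
{Red, Blue, Green}: service 234 + fixed 83 = 317
{Red, Blue}: P→Blue 60, Q→Red 69, R→Blue 90, S→Red 33, T→Red 60. Service 312; fixed 52; total 364.
{Red}: P→Red 66, Q→Red 69, R→Red 150, S→Red 33, T→Red 60. Service 378; fixed 21; total 399.
No other subset beats 292.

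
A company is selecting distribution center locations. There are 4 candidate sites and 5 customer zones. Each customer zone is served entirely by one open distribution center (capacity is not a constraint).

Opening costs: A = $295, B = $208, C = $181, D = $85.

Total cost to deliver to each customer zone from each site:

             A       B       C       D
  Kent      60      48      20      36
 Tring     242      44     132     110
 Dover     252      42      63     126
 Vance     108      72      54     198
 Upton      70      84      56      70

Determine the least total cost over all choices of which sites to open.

For any fixed open set, each customer zone goes to its cheapest open site; total = fixed + service.
{B}: Kent→B 48, Tring→B 44, Dover→B 42, Vance→B 72, Upton→B 84. Service 290; fixed 208; total 498.
{C}: Kent→C 20, Tring→C 132, Dover→C 63, Vance→C 54, Upton→C 56. Service 325; fixed 181; total 506.
{B, D}: Kent→D 36, Tring→B 44, Dover→B 42, Vance→B 72, Upton→D 70. Service 264; fixed 293; total 557.
{A, B, C, D}: Kent→C 20, Tring→B 44, Dover→B 42, Vance→C 54, Upton→C 56. Service 216; fixed 769; total 985.
(All 15 nonempty subsets were checked; B only is lowest.)

Minimum total cost: 498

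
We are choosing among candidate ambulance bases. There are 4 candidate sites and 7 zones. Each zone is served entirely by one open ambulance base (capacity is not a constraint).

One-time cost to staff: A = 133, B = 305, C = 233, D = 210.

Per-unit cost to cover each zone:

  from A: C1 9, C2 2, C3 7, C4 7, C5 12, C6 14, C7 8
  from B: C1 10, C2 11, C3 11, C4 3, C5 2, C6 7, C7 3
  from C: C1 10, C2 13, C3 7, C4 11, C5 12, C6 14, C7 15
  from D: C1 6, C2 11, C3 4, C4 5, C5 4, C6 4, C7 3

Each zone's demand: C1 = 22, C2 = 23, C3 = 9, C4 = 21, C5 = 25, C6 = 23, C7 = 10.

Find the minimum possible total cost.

For any fixed open set, each zone goes to its cheapest open site; total = fixed + service.
{A, D}: C1→D 6·22=132, C2→A 2·23=46, C3→D 4·9=36, C4→D 5·21=105, C5→D 4·25=100, C6→D 4·23=92, C7→D 3·10=30. Service 541; fixed 343; total 884.
{D}: C1→D 6·22=132, C2→D 11·23=253, C3→D 4·9=36, C4→D 5·21=105, C5→D 4·25=100, C6→D 4·23=92, C7→D 3·10=30. Service 748; fixed 210; total 958.
{A, B}: service 611 + fixed 438 = 1049
{A, B, C, D}: service 449 + fixed 881 = 1330
(All 15 nonempty subsets were checked; A and D is lowest.)

Minimum total cost: 884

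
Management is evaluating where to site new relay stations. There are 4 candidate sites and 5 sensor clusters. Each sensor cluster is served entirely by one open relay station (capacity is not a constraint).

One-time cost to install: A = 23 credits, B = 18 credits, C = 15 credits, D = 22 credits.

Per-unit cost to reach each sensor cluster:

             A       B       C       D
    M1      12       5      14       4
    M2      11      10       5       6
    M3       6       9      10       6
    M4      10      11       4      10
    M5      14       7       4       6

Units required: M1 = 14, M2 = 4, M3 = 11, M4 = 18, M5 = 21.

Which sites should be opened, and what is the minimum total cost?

For any fixed open set, each sensor cluster goes to its cheapest open site; total = fixed + service.
{C, D}: M1→D 4·14=56, M2→C 5·4=20, M3→D 6·11=66, M4→C 4·18=72, M5→C 4·21=84. Service 298; fixed 37; total 335.
{B, C, D}: service 298 + fixed 55 = 353
{A, C, D}: service 298 + fixed 60 = 358
{A, B, C, D}: service 298 + fixed 78 = 376
No other subset beats 335.

Open C and D; minimum total cost 335.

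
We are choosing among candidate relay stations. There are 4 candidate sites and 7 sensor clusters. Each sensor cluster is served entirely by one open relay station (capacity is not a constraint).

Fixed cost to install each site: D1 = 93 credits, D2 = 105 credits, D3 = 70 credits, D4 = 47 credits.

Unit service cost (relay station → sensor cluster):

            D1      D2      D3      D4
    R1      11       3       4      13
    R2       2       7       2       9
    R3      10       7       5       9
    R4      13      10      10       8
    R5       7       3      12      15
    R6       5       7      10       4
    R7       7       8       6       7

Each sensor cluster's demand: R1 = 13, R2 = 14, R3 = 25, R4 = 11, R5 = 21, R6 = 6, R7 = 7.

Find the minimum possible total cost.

For any fixed open set, each sensor cluster goes to its cheapest open site; total = fixed + service.
{D2, D3}: R1→D2 3·13=39, R2→D3 2·14=28, R3→D3 5·25=125, R4→D2 10·11=110, R5→D2 3·21=63, R6→D2 7·6=42, R7→D3 6·7=42. Service 449; fixed 175; total 624.
{D2, D3, D4}: R1→D2 3·13=39, R2→D3 2·14=28, R3→D3 5·25=125, R4→D4 8·11=88, R5→D2 3·21=63, R6→D4 4·6=24, R7→D3 6·7=42. Service 409; fixed 222; total 631.
{D2}: R1→D2 3·13=39, R2→D2 7·14=98, R3→D2 7·25=175, R4→D2 10·11=110, R5→D2 3·21=63, R6→D2 7·6=42, R7→D2 8·7=56. Service 583; fixed 105; total 688.
{D1, D2, D3, D4}: R1→D2 3·13=39, R2→D1 2·14=28, R3→D3 5·25=125, R4→D4 8·11=88, R5→D2 3·21=63, R6→D4 4·6=24, R7→D3 6·7=42. Service 409; fixed 315; total 724.
No other subset beats 624.

Minimum total cost: 624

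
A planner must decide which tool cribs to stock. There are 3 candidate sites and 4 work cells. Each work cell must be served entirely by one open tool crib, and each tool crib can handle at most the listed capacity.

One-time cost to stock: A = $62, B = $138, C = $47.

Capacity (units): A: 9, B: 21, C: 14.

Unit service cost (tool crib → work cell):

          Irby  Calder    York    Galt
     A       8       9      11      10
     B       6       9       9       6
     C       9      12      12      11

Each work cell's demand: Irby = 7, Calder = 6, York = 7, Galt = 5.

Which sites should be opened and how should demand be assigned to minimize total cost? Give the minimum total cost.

Minimum total cost: 389

Open {A, B}: Irby→B 6·7=42, Calder→A 9·6=54, York→B 9·7=63, Galt→B 6·5=30.
Loads: A carries 6/9, B carries 19/21. Service 189; fixed 200; total 389.
Next best feasible plan costs 392.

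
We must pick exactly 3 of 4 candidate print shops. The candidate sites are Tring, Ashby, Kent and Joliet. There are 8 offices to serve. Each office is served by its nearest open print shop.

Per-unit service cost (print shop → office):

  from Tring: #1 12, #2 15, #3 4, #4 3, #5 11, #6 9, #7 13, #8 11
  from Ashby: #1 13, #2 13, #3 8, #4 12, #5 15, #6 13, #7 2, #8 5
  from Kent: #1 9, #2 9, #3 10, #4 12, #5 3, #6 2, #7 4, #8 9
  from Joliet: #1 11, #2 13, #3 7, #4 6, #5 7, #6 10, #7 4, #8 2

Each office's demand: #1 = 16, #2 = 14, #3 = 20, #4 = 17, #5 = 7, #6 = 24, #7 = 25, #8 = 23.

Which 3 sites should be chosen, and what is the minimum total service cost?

Choose Tring, Kent and Joliet; total service cost 616.

With exactly 3 open, each office uses its cheapest among the chosen.
{Tring, Kent, Joliet}: #1→Kent 9·16=144, #2→Kent 9·14=126, #3→Tring 4·20=80, #4→Tring 3·17=51, #5→Kent 3·7=21, #6→Kent 2·24=48, #7→Kent 4·25=100, #8→Joliet 2·23=46. Service cost 616.
{Tring, Ashby, Kent}: service cost 635
{Ashby, Kent, Joliet}: service cost 677
Among all 4 size-3 choices, {Tring, Kent, Joliet} is lowest.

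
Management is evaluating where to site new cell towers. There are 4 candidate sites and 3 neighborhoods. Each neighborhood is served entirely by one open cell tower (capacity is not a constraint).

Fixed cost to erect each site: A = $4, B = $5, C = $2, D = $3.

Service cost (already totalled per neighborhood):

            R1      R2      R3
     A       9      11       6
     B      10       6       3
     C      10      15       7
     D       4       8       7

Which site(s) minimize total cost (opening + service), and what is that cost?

For any fixed open set, each neighborhood goes to its cheapest open site; total = fixed + service.
{B, D}: R1→D 4, R2→B 6, R3→B 3. Service 13; fixed 8; total 21.
{D}: R1→D 4, R2→D 8, R3→D 7. Service 19; fixed 3; total 22.
{B, C, D}: service 13 + fixed 10 = 23
{A, B, C, D}: R1→D 4, R2→B 6, R3→B 3. Service 13; fixed 14; total 27.
No other subset beats 21.

Open B and D; minimum total cost 21.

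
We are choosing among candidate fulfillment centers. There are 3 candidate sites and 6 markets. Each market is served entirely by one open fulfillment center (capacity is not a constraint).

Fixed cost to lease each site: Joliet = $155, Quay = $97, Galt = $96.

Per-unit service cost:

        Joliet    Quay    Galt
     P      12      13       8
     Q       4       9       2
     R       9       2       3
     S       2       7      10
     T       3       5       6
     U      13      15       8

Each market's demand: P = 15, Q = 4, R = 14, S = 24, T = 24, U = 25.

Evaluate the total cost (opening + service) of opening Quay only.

Total cost: 1019

Each market is assigned to its cheapest site among the open ones.
{Quay}: P→Quay 13·15=195, Q→Quay 9·4=36, R→Quay 2·14=28, S→Quay 7·24=168, T→Quay 5·24=120, U→Quay 15·25=375. Service 922; fixed 97; total 1019.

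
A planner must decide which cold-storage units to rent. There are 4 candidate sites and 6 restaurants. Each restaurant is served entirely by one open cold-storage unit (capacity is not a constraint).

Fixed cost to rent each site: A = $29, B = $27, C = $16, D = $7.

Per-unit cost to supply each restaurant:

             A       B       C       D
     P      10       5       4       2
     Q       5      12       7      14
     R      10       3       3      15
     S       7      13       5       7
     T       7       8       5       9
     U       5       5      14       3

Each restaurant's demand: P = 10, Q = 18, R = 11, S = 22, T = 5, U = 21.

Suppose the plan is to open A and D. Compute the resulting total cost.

Total cost: 508

Each restaurant is assigned to its cheapest site among the open ones.
{A, D}: P→D 2·10=20, Q→A 5·18=90, R→A 10·11=110, S→A 7·22=154, T→A 7·5=35, U→D 3·21=63. Service 472; fixed 36; total 508.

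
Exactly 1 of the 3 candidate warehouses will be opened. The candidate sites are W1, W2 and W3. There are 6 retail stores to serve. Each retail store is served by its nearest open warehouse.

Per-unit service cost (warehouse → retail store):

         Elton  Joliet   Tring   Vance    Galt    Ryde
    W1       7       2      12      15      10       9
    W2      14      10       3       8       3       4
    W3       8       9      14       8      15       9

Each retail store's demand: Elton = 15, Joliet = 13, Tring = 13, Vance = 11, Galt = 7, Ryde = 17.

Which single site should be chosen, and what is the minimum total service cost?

Choose W2 only; total service cost 556.

With exactly 1 open, each retail store uses its cheapest among the chosen.
{W2}: Elton→W2 14·15=210, Joliet→W2 10·13=130, Tring→W2 3·13=39, Vance→W2 8·11=88, Galt→W2 3·7=21, Ryde→W2 4·17=68. Service cost 556.
{W1}: service cost 675
{W3}: service cost 765
Among all 3 size-1 choices, {W2} is lowest.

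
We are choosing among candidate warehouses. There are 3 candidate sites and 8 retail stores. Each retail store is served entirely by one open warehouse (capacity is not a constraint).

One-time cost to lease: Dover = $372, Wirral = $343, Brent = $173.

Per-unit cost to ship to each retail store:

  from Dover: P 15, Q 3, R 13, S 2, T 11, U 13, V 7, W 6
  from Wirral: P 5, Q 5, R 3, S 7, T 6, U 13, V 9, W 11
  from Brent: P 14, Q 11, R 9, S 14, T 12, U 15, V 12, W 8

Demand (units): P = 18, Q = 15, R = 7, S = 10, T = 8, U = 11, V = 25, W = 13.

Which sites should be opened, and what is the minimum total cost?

For any fixed open set, each retail store goes to its cheapest open site; total = fixed + service.
{Wirral}: P→Wirral 5·18=90, Q→Wirral 5·15=75, R→Wirral 3·7=21, S→Wirral 7·10=70, T→Wirral 6·8=48, U→Wirral 13·11=143, V→Wirral 9·25=225, W→Wirral 11·13=143. Service 815; fixed 343; total 1158.
{Dover}: service 910 + fixed 372 = 1282
{Wirral, Brent}: P→Wirral 5·18=90, Q→Wirral 5·15=75, R→Wirral 3·7=21, S→Wirral 7·10=70, T→Wirral 6·8=48, U→Wirral 13·11=143, V→Wirral 9·25=225, W→Brent 8·13=104. Service 776; fixed 516; total 1292.
{Dover, Wirral, Brent}: service 620 + fixed 888 = 1508
(All 7 nonempty subsets were checked; Wirral only is lowest.)

Open Wirral only; minimum total cost 1158.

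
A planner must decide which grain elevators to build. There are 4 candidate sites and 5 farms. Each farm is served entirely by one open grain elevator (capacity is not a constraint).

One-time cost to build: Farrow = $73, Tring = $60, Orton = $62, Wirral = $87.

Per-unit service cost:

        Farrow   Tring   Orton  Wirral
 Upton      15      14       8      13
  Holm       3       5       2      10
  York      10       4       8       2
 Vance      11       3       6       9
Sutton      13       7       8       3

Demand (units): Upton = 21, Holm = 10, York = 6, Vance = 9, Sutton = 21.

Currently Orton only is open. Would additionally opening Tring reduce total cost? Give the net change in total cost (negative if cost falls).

Current service cost with {Orton}: 458.
Adding Tring: each farm re-picks its cheapest; new service cost 386, saving 72.
Extra fixed cost: 60. Net change = 60 − 72 = -12.
(Totals: 520 → 508.)

Yes — net change −12 (cost falls by 12).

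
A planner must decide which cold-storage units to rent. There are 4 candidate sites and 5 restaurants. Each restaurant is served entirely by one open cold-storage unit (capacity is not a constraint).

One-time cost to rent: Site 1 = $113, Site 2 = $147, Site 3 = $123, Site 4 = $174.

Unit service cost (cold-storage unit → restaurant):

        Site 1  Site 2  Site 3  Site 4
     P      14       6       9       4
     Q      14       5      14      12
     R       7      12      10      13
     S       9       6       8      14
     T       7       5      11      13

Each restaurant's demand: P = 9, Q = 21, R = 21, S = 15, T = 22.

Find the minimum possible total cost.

For any fixed open set, each restaurant goes to its cheapest open site; total = fixed + service.
{Site 2}: P→Site 2 6·9=54, Q→Site 2 5·21=105, R→Site 2 12·21=252, S→Site 2 6·15=90, T→Site 2 5·22=110. Service 611; fixed 147; total 758.
{Site 1, Site 2}: P→Site 2 6·9=54, Q→Site 2 5·21=105, R→Site 1 7·21=147, S→Site 2 6·15=90, T→Site 2 5·22=110. Service 506; fixed 260; total 766.
{Site 2, Site 3}: service 569 + fixed 270 = 839
{Site 1, Site 2, Site 3, Site 4}: service 488 + fixed 557 = 1045
(All 15 nonempty subsets were checked; Site 2 only is lowest.)

Minimum total cost: 758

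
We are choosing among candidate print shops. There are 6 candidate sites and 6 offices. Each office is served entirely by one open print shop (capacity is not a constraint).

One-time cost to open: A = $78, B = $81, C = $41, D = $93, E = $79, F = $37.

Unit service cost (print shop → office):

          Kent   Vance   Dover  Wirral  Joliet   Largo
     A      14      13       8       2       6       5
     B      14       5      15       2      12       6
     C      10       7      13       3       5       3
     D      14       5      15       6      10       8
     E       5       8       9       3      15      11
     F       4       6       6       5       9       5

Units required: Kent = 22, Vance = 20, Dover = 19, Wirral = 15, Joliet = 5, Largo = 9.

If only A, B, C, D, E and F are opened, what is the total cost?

Total cost: 793

Each office is assigned to its cheapest site among the open ones.
{A, B, C, D, E, F}: Kent→F 4·22=88, Vance→B 5·20=100, Dover→F 6·19=114, Wirral→A 2·15=30, Joliet→C 5·5=25, Largo→C 3·9=27. Service 384; fixed 409; total 793.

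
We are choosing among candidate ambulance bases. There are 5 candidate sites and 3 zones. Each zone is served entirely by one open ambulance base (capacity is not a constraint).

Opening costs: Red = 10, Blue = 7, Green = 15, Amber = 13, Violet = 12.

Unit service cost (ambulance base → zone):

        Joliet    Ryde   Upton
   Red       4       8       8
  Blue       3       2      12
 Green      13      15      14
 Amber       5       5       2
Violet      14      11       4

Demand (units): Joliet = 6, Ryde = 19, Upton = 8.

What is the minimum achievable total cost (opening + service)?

For any fixed open set, each zone goes to its cheapest open site; total = fixed + service.
{Blue, Amber}: Joliet→Blue 3·6=18, Ryde→Blue 2·19=38, Upton→Amber 2·8=16. Service 72; fixed 20; total 92.
{Red, Blue, Amber}: Joliet→Blue 3·6=18, Ryde→Blue 2·19=38, Upton→Amber 2·8=16. Service 72; fixed 30; total 102.
{Blue, Amber, Violet}: service 72 + fixed 32 = 104
{Red, Blue, Green, Amber, Violet}: service 72 + fixed 57 = 129
No other subset beats 92.

Minimum total cost: 92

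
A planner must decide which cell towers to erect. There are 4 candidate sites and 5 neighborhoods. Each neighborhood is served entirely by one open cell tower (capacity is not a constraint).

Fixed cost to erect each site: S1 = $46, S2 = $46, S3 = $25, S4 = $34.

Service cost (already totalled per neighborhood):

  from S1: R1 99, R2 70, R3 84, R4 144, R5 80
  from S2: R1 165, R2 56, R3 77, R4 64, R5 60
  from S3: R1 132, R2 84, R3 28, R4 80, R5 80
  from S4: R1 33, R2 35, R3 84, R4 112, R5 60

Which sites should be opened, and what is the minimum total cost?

Open S3 and S4; minimum total cost 295.

For any fixed open set, each neighborhood goes to its cheapest open site; total = fixed + service.
{S3, S4}: R1→S4 33, R2→S4 35, R3→S3 28, R4→S3 80, R5→S4 60. Service 236; fixed 59; total 295.
{S2, S3, S4}: R1→S4 33, R2→S4 35, R3→S3 28, R4→S2 64, R5→S2 60. Service 220; fixed 105; total 325.
{S1, S3, S4}: R1→S4 33, R2→S4 35, R3→S3 28, R4→S3 80, R5→S4 60. Service 236; fixed 105; total 341.
{S1, S2, S3, S4}: service 220 + fixed 151 = 371
No other subset beats 295.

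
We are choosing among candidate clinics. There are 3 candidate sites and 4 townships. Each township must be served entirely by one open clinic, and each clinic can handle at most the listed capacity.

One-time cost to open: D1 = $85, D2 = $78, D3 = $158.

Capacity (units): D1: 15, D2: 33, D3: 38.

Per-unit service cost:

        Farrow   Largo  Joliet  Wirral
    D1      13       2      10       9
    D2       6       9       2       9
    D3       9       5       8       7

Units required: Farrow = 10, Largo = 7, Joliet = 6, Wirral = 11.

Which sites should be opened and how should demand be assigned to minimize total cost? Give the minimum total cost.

Minimum total cost: 348

Open {D1, D2}: Farrow→D2 6·10=60, Largo→D1 2·7=14, Joliet→D2 2·6=12, Wirral→D2 9·11=99.
Loads: D1 carries 7/15, D2 carries 27/33. Service 185; fixed 163; total 348.
Next best feasible plan costs 396.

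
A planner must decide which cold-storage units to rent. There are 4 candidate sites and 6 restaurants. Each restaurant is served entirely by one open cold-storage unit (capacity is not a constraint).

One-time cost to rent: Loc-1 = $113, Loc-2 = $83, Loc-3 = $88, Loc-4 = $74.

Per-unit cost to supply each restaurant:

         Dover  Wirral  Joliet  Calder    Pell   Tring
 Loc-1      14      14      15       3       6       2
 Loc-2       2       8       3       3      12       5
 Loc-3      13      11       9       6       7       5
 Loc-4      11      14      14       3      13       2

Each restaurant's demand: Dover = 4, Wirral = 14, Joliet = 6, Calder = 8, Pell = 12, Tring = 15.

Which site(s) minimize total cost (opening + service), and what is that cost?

Open Loc-1 and Loc-2; minimum total cost 460.

For any fixed open set, each restaurant goes to its cheapest open site; total = fixed + service.
{Loc-1, Loc-2}: Dover→Loc-2 2·4=8, Wirral→Loc-2 8·14=112, Joliet→Loc-2 3·6=18, Calder→Loc-1 3·8=24, Pell→Loc-1 6·12=72, Tring→Loc-1 2·15=30. Service 264; fixed 196; total 460.
{Loc-2}: Dover→Loc-2 2·4=8, Wirral→Loc-2 8·14=112, Joliet→Loc-2 3·6=18, Calder→Loc-2 3·8=24, Pell→Loc-2 12·12=144, Tring→Loc-2 5·15=75. Service 381; fixed 83; total 464.
{Loc-2, Loc-3}: Dover→Loc-2 2·4=8, Wirral→Loc-2 8·14=112, Joliet→Loc-2 3·6=18, Calder→Loc-2 3·8=24, Pell→Loc-3 7·12=84, Tring→Loc-2 5·15=75. Service 321; fixed 171; total 492.
{Loc-1, Loc-2, Loc-3, Loc-4}: Dover→Loc-2 2·4=8, Wirral→Loc-2 8·14=112, Joliet→Loc-2 3·6=18, Calder→Loc-1 3·8=24, Pell→Loc-1 6·12=72, Tring→Loc-1 2·15=30. Service 264; fixed 358; total 622.
No other subset beats 460.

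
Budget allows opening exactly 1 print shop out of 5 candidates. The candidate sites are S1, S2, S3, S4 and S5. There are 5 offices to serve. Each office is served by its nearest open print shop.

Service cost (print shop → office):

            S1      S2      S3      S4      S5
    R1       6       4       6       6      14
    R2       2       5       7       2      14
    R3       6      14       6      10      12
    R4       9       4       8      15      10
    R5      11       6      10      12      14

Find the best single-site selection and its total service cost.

Choose S2 only; total service cost 33.

With exactly 1 open, each office uses its cheapest among the chosen.
{S2}: R1→S2 4, R2→S2 5, R3→S2 14, R4→S2 4, R5→S2 6. Service cost 33.
{S1}: service cost 34
{S3}: service cost 37
Among all 5 size-1 choices, {S2} is lowest.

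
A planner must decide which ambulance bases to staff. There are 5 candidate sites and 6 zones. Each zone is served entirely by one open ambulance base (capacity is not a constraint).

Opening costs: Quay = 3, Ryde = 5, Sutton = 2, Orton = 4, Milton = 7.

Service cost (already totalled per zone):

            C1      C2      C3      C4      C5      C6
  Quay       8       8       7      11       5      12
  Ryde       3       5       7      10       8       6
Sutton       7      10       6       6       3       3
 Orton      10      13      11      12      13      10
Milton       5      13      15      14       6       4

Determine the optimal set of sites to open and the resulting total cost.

For any fixed open set, each zone goes to its cheapest open site; total = fixed + service.
{Ryde, Sutton}: C1→Ryde 3, C2→Ryde 5, C3→Sutton 6, C4→Sutton 6, C5→Sutton 3, C6→Sutton 3. Service 26; fixed 7; total 33.
{Quay, Ryde, Sutton}: service 26 + fixed 10 = 36
{Ryde, Sutton, Orton}: service 26 + fixed 11 = 37
{Quay, Ryde, Sutton, Orton, Milton}: service 26 + fixed 21 = 47
No other subset beats 33.

Open Ryde and Sutton; minimum total cost 33.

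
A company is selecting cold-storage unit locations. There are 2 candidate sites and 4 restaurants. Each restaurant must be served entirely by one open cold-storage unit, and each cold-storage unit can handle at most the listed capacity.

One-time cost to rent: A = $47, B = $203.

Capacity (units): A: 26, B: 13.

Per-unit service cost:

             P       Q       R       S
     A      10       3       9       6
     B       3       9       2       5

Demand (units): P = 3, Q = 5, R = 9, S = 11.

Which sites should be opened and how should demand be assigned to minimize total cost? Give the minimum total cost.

Minimum total cost: 358

Open {A, B}: P→B 3·3=9, Q→A 3·5=15, R→B 2·9=18, S→A 6·11=66.
Loads: A carries 16/26, B carries 12/13. Service 108; fixed 250; total 358.
Next best feasible plan costs 379.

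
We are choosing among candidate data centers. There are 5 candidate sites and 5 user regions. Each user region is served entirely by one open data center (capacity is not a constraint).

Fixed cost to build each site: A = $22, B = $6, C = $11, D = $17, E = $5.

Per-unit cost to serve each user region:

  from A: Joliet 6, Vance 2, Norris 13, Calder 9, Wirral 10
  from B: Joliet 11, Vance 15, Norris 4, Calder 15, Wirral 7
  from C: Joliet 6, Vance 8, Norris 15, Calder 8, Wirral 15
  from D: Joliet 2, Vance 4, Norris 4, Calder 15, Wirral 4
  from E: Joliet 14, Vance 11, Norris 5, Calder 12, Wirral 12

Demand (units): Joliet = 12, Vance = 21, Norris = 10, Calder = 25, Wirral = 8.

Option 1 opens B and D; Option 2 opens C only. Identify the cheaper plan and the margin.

Option 1 is cheaper by 143.

Option 1: {B, D}: Joliet→D 2·12=24, Vance→D 4·21=84, Norris→B 4·10=40, Calder→B 15·25=375, Wirral→D 4·8=32. Service 555; fixed 23; total 578.
Option 2: {C}: Joliet→C 6·12=72, Vance→C 8·21=168, Norris→C 15·10=150, Calder→C 8·25=200, Wirral→C 15·8=120. Service 710; fixed 11; total 721.
Difference: |578 − 721| = 143.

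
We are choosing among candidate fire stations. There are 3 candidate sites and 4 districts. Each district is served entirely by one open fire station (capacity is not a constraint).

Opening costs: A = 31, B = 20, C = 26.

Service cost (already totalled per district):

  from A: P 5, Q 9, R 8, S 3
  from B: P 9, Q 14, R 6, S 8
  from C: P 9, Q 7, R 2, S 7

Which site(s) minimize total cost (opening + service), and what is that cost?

Open C only; minimum total cost 51.

For any fixed open set, each district goes to its cheapest open site; total = fixed + service.
{C}: P→C 9, Q→C 7, R→C 2, S→C 7. Service 25; fixed 26; total 51.
{A}: service 25 + fixed 31 = 56
{B}: service 37 + fixed 20 = 57
{A, B, C}: service 17 + fixed 77 = 94
(All 7 nonempty subsets were checked; C only is lowest.)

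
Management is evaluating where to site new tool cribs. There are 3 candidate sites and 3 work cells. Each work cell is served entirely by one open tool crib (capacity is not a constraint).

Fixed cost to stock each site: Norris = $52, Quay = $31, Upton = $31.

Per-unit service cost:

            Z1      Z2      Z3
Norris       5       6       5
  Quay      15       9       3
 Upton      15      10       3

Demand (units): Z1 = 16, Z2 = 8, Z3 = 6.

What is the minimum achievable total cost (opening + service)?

For any fixed open set, each work cell goes to its cheapest open site; total = fixed + service.
{Norris}: Z1→Norris 5·16=80, Z2→Norris 6·8=48, Z3→Norris 5·6=30. Service 158; fixed 52; total 210.
{Norris, Quay}: Z1→Norris 5·16=80, Z2→Norris 6·8=48, Z3→Quay 3·6=18. Service 146; fixed 83; total 229.
{Norris, Upton}: service 146 + fixed 83 = 229
{Norris, Quay, Upton}: service 146 + fixed 114 = 260
No other subset beats 210.

Minimum total cost: 210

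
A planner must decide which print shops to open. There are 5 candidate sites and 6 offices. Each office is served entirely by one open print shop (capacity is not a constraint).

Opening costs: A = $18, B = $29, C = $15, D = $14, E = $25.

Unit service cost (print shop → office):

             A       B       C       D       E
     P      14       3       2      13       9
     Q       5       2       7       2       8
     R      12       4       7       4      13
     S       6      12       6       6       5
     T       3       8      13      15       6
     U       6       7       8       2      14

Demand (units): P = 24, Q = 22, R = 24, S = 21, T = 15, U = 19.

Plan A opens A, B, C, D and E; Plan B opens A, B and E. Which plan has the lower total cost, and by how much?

Plan A: {A, B, C, D, E}: P→C 2·24=48, Q→B 2·22=44, R→B 4·24=96, S→E 5·21=105, T→A 3·15=45, U→D 2·19=38. Service 376; fixed 101; total 477.
Plan B: {A, B, E}: P→B 3·24=72, Q→B 2·22=44, R→B 4·24=96, S→E 5·21=105, T→A 3·15=45, U→A 6·19=114. Service 476; fixed 72; total 548.
Difference: |477 − 548| = 71.

Plan A is cheaper by 71.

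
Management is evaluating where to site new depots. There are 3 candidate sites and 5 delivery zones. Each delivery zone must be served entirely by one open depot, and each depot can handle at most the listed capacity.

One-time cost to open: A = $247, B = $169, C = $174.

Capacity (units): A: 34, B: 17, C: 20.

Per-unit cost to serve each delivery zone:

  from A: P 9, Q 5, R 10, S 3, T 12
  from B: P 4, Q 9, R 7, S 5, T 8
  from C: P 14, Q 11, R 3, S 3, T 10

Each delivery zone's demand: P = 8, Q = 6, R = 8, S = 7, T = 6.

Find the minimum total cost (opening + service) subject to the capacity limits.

Open {B, C}: P→B 4·8=32, Q→C 11·6=66, R→C 3·8=24, S→B 5·7=35, T→C 10·6=60.
Loads: B carries 15/17, C carries 20/20. Service 217; fixed 343; total 560.
Next best feasible plan costs 578.

Minimum total cost: 560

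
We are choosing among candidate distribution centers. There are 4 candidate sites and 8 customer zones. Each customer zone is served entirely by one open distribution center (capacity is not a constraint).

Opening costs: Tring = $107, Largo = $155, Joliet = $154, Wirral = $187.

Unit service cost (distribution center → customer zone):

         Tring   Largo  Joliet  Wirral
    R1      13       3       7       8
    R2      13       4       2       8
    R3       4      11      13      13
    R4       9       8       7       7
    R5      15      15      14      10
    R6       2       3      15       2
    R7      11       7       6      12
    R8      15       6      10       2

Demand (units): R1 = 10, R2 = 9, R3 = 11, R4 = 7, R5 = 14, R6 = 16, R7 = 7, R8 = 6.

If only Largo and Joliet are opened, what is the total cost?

Total cost: 849

Each customer zone is assigned to its cheapest site among the open ones.
{Largo, Joliet}: R1→Largo 3·10=30, R2→Joliet 2·9=18, R3→Largo 11·11=121, R4→Joliet 7·7=49, R5→Joliet 14·14=196, R6→Largo 3·16=48, R7→Joliet 6·7=42, R8→Largo 6·6=36. Service 540; fixed 309; total 849.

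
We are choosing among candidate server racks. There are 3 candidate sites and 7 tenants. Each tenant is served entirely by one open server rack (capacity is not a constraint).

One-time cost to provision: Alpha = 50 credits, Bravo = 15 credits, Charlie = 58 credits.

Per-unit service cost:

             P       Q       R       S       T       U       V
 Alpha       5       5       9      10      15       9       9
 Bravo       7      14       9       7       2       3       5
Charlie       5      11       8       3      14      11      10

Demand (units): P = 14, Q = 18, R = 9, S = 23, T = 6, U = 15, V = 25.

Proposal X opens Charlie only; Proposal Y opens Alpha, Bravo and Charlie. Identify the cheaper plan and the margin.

Proposal X: {Charlie}: P→Charlie 5·14=70, Q→Charlie 11·18=198, R→Charlie 8·9=72, S→Charlie 3·23=69, T→Charlie 14·6=84, U→Charlie 11·15=165, V→Charlie 10·25=250. Service 908; fixed 58; total 966.
Proposal Y: {Alpha, Bravo, Charlie}: P→Alpha 5·14=70, Q→Alpha 5·18=90, R→Charlie 8·9=72, S→Charlie 3·23=69, T→Bravo 2·6=12, U→Bravo 3·15=45, V→Bravo 5·25=125. Service 483; fixed 123; total 606.
Difference: |966 − 606| = 360.

Proposal Y is cheaper by 360.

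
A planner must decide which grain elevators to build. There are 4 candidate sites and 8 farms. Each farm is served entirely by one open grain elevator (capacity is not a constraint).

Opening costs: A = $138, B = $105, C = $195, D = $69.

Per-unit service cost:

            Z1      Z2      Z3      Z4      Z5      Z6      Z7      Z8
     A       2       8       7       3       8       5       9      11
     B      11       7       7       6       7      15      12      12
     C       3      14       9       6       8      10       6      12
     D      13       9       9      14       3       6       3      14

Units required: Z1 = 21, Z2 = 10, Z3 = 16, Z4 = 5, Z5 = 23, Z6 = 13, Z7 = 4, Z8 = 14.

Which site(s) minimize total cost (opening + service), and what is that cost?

For any fixed open set, each farm goes to its cheapest open site; total = fixed + service.
{A, D}: Z1→A 2·21=42, Z2→A 8·10=80, Z3→A 7·16=112, Z4→A 3·5=15, Z5→D 3·23=69, Z6→A 5·13=65, Z7→D 3·4=12, Z8→A 11·14=154. Service 549; fixed 207; total 756.
{A}: service 688 + fixed 138 = 826
{A, B, D}: service 539 + fixed 312 = 851
{A, B, C, D}: service 539 + fixed 507 = 1046
No other subset beats 756.

Open A and D; minimum total cost 756.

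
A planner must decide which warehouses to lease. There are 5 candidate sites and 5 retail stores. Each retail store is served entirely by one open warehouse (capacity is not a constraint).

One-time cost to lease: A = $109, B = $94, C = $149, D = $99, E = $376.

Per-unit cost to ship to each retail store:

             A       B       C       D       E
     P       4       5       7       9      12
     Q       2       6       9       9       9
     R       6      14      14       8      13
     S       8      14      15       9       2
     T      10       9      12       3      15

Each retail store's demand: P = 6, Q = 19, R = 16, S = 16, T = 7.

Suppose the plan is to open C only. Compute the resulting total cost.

Each retail store is assigned to its cheapest site among the open ones.
{C}: P→C 7·6=42, Q→C 9·19=171, R→C 14·16=224, S→C 15·16=240, T→C 12·7=84. Service 761; fixed 149; total 910.

Total cost: 910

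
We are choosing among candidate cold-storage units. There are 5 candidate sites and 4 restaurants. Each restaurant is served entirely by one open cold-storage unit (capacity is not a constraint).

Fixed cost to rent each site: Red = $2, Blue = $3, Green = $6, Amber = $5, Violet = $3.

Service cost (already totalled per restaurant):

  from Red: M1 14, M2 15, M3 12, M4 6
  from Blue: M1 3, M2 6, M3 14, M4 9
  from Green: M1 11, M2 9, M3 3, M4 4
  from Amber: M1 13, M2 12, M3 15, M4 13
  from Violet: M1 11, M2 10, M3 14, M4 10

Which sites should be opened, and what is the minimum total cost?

For any fixed open set, each restaurant goes to its cheapest open site; total = fixed + service.
{Blue, Green}: M1→Blue 3, M2→Blue 6, M3→Green 3, M4→Green 4. Service 16; fixed 9; total 25.
{Red, Blue, Green}: M1→Blue 3, M2→Blue 6, M3→Green 3, M4→Green 4. Service 16; fixed 11; total 27.
{Blue, Green, Violet}: M1→Blue 3, M2→Blue 6, M3→Green 3, M4→Green 4. Service 16; fixed 12; total 28.
{Red, Blue, Green, Amber, Violet}: M1→Blue 3, M2→Blue 6, M3→Green 3, M4→Green 4. Service 16; fixed 19; total 35.
No other subset beats 25.

Open Blue and Green; minimum total cost 25.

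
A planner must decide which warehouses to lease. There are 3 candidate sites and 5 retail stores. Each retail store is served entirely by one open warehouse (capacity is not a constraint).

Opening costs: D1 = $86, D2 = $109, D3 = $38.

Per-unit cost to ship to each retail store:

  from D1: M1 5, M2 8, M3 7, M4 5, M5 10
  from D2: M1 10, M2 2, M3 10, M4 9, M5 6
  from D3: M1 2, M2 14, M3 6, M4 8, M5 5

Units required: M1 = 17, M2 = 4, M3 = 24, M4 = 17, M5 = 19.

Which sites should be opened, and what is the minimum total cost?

For any fixed open set, each retail store goes to its cheapest open site; total = fixed + service.
{D3}: M1→D3 2·17=34, M2→D3 14·4=56, M3→D3 6·24=144, M4→D3 8·17=136, M5→D3 5·19=95. Service 465; fixed 38; total 503.
{D1, D3}: M1→D3 2·17=34, M2→D1 8·4=32, M3→D3 6·24=144, M4→D1 5·17=85, M5→D3 5·19=95. Service 390; fixed 124; total 514.
{D2, D3}: service 417 + fixed 147 = 564
{D1, D2, D3}: M1→D3 2·17=34, M2→D2 2·4=8, M3→D3 6·24=144, M4→D1 5·17=85, M5→D3 5·19=95. Service 366; fixed 233; total 599.
No other subset beats 503.

Open D3 only; minimum total cost 503.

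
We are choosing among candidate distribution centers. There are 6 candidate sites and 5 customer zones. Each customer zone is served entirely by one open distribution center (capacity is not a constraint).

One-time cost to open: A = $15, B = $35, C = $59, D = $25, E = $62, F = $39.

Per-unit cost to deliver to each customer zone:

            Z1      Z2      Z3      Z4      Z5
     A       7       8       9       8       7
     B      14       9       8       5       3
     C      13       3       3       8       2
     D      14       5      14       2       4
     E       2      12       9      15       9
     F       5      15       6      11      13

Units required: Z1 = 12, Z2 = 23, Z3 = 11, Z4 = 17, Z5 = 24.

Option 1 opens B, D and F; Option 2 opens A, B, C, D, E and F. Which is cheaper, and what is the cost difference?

Option 1: {B, D, F}: Z1→F 5·12=60, Z2→D 5·23=115, Z3→F 6·11=66, Z4→D 2·17=34, Z5→B 3·24=72. Service 347; fixed 99; total 446.
Option 2: {A, B, C, D, E, F}: Z1→E 2·12=24, Z2→C 3·23=69, Z3→C 3·11=33, Z4→D 2·17=34, Z5→C 2·24=48. Service 208; fixed 235; total 443.
Difference: |446 − 443| = 3.

Option 2 is cheaper by 3.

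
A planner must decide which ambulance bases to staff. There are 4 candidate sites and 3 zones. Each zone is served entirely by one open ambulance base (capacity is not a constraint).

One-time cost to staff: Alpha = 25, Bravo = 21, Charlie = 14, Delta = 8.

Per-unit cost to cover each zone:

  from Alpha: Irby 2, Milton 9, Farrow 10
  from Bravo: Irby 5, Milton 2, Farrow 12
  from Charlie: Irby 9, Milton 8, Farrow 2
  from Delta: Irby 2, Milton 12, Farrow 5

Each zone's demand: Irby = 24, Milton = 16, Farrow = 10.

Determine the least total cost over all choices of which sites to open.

Minimum total cost: 143

For any fixed open set, each zone goes to its cheapest open site; total = fixed + service.
{Bravo, Charlie, Delta}: Irby→Delta 2·24=48, Milton→Bravo 2·16=32, Farrow→Charlie 2·10=20. Service 100; fixed 43; total 143.
{Bravo, Delta}: Irby→Delta 2·24=48, Milton→Bravo 2·16=32, Farrow→Delta 5·10=50. Service 130; fixed 29; total 159.
{Alpha, Bravo, Charlie}: Irby→Alpha 2·24=48, Milton→Bravo 2·16=32, Farrow→Charlie 2·10=20. Service 100; fixed 60; total 160.
{Alpha, Bravo, Charlie, Delta}: service 100 + fixed 68 = 168
(All 15 nonempty subsets were checked; Bravo, Charlie and Delta is lowest.)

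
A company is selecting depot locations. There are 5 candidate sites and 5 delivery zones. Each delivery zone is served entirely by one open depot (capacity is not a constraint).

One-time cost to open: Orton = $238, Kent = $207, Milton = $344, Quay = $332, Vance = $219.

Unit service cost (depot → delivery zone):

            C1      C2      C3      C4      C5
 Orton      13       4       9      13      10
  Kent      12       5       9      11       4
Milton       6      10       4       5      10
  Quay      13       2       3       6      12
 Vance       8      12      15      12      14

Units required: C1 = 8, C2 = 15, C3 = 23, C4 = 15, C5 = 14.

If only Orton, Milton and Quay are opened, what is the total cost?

Total cost: 1276

Each delivery zone is assigned to its cheapest site among the open ones.
{Orton, Milton, Quay}: C1→Milton 6·8=48, C2→Quay 2·15=30, C3→Quay 3·23=69, C4→Milton 5·15=75, C5→Orton 10·14=140. Service 362; fixed 914; total 1276.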